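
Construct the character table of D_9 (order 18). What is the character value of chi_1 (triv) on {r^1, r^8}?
Conjugacy classes: {e} of size 1, {r^1, r^8} of size 2, {r^2, r^7} of size 2, {r^3, r^6} of size 2, {r^4, r^5} of size 2, {s, sr, ..., sr^8} of size 9.
Character table:
  irrep \ class              {e} (size 1)  {r^1, r^8} (size 2)  {r^2, r^7} (size 2)  {r^3, r^6} (size 2)  {r^4, r^5} (size 2)  {s, sr, ..., sr^8} (size 9)
  chi_1 (triv)               1             1                    1                    1                    1                    1                          
  chi_2 (sign: r->1, s->-1)  1             1                    1                    1                    1                    -1                         
  chi_3 (2d, j=1)            2             2*cos(2*pi/9)        2*cos(4*pi/9)        -1                   -2*cos(pi/9)         0                          
  chi_4 (2d, j=2)            2             2*cos(4*pi/9)        -2*cos(pi/9)         -1                   2*cos(2*pi/9)        0                          
  chi_5 (2d, j=3)            2             -1                   -1                   2                    -1                   0                          
  chi_6 (2d, j=4)            2             -2*cos(pi/9)         2*cos(2*pi/9)        -1                   2*cos(4*pi/9)        0                          

Spot check: chi_1 (triv) on {r^1, r^8} = 1.

Justification: D_9 has order 2*9 = 18 with 6 conjugacy classes, hence 6 irreducibles. Sum of squared dims 1 + 1 + 4 + 4 + 4 + 4 = 18 = |G|. Linear characters come from the abelianisation; the 2-dimensional irreps have character r^k -> 2*cos(2*pi*j*k/9), reflections -> 0.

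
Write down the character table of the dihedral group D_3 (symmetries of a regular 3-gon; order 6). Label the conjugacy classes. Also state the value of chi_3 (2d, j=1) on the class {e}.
Conjugacy classes: {e} of size 1, {r^1, r^2} of size 2, {s, sr, ..., sr^2} of size 3.
Character table:
  irrep \ class              {e} (size 1)  {r^1, r^2} (size 2)  {s, sr, ..., sr^2} (size 3)
  chi_1 (triv)               1             1                    1                          
  chi_2 (sign: r->1, s->-1)  1             1                    -1                         
  chi_3 (2d, j=1)            2             -1                   0                          

Spot check: chi_3 (2d, j=1) on {e} = 2.

D_3 has order 2*3 = 6 with 3 conjugacy classes, hence 3 irreducibles. Sum of squared dims 1 + 1 + 4 = 6 = |G|. Linear characters come from the abelianisation; the 2-dimensional irreps have character r^k -> 2*cos(2*pi*j*k/3), reflections -> 0.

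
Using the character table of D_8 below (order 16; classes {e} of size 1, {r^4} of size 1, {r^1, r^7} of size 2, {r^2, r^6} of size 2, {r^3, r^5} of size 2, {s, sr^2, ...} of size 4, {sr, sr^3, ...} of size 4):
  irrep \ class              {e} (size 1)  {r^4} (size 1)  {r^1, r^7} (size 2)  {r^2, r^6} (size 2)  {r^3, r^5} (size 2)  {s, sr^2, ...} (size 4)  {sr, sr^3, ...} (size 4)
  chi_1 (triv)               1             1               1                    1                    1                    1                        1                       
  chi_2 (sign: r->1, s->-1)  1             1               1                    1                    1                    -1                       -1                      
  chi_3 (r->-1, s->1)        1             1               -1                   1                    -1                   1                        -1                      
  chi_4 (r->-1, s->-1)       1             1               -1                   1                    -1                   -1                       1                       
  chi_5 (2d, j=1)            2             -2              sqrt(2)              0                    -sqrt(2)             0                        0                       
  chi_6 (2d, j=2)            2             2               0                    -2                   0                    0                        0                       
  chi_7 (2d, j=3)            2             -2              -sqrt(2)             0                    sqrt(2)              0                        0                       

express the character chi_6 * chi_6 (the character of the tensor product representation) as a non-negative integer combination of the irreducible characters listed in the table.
chi_6 tensor chi_6 = chi_1 + chi_2 + chi_3 + chi_4 (all other irreducibles have multiplicity 0).

Derivation: The character of a tensor product is the pointwise product (chi_6 * chi_6)(C) = chi_6(C) * chi_6(C):
  {e}: (2)*(2), {r^4}: (2)*(2), {r^1, r^7}: (0)*(0), {r^2, r^6}: (-2)*(-2), {r^3, r^5}: (0)*(0), {s, sr^2, ...}: (0)*(0), {sr, sr^3, ...}: (0)*(0)
so (chi_6 * chi_6) takes values
  {e} -> 4, {r^4} -> 4, {r^1, r^7} -> 0, {r^2, r^6} -> 4, {r^3, r^5} -> 0, {s, sr^2, ...} -> 0, {sr, sr^3, ...} -> 0.
Now take the inner product of this character with each irreducible chi from the table, <chi_6*chi_6, chi> = (1/16) sum_C |C| (chi_6*chi_6)(C) conj(chi(C)):
  <chi_6*chi_6, chi_1> = (1/16)[1*(4)*conj(1) + 1*(4)*conj(1) + 2*(0)*conj(1) + 2*(4)*conj(1) + 2*(0)*conj(1) + 4*(0)*conj(1) + 4*(0)*conj(1)]
      = (1/16)[(4) + (4) + (0) + (8) + (0) + (0) + (0)] = 16/16 = 1
  <chi_6*chi_6, chi_2> = (1/16)[1*(4)*conj(1) + 1*(4)*conj(1) + 2*(0)*conj(1) + 2*(4)*conj(1) + 2*(0)*conj(1) + 4*(0)*conj(-1) + 4*(0)*conj(-1)]
      = (1/16)[(4) + (4) + (0) + (8) + (0) + (0) + (0)] = 16/16 = 1
  <chi_6*chi_6, chi_3> = (1/16)[1*(4)*conj(1) + 1*(4)*conj(1) + 2*(0)*conj(-1) + 2*(4)*conj(1) + 2*(0)*conj(-1) + 4*(0)*conj(1) + 4*(0)*conj(-1)]
      = (1/16)[(4) + (4) + (0) + (8) + (0) + (0) + (0)] = 16/16 = 1
  <chi_6*chi_6, chi_4> = (1/16)[1*(4)*conj(1) + 1*(4)*conj(1) + 2*(0)*conj(-1) + 2*(4)*conj(1) + 2*(0)*conj(-1) + 4*(0)*conj(-1) + 4*(0)*conj(1)]
      = (1/16)[(4) + (4) + (0) + (8) + (0) + (0) + (0)] = 16/16 = 1
  <chi_6*chi_6, chi_5> = (1/16)[1*(4)*conj(2) + 1*(4)*conj(-2) + 2*(0)*conj(sqrt(2)) + 2*(4)*conj(0) + 2*(0)*conj(-sqrt(2)) + 4*(0)*conj(0) + 4*(0)*conj(0)]
      = (1/16)[(8) + (-8) + (0) + (0) + (0) + (0) + (0)] = 0/16 = 0
  <chi_6*chi_6, chi_6> = (1/16)[1*(4)*conj(2) + 1*(4)*conj(2) + 2*(0)*conj(0) + 2*(4)*conj(-2) + 2*(0)*conj(0) + 4*(0)*conj(0) + 4*(0)*conj(0)]
      = (1/16)[(8) + (8) + (0) + (-16) + (0) + (0) + (0)] = 0/16 = 0
  <chi_6*chi_6, chi_7> = (1/16)[1*(4)*conj(2) + 1*(4)*conj(-2) + 2*(0)*conj(-sqrt(2)) + 2*(4)*conj(0) + 2*(0)*conj(sqrt(2)) + 4*(0)*conj(0) + 4*(0)*conj(0)]
      = (1/16)[(8) + (-8) + (0) + (0) + (0) + (0) + (0)] = 0/16 = 0
Hence the multiplicities are chi_1: 1, chi_2: 1, chi_3: 1, chi_4: 1. Dimension check: dim(chi_6)*dim(chi_6) = 2*2 = 4 and sum (mult * dim) = 1*1 + 1*1 + 1*1 + 1*1 = 4.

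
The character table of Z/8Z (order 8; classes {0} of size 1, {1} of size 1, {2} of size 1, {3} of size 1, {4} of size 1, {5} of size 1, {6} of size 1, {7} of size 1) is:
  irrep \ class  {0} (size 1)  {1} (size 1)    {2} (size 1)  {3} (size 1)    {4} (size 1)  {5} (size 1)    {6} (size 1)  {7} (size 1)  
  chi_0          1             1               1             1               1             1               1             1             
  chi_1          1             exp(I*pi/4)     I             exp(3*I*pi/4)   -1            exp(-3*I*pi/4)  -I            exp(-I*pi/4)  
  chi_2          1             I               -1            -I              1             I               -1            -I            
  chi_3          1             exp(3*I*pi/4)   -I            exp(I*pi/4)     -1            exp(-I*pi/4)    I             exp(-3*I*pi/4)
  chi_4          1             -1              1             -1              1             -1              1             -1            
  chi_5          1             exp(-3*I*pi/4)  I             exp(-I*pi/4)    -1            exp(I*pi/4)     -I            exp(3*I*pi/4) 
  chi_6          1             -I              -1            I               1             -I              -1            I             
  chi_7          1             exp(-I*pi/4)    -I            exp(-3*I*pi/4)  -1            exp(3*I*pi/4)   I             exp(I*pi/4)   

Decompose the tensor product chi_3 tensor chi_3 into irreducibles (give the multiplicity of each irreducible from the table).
chi_3 tensor chi_3 = chi_6 (all other irreducibles have multiplicity 0).

Solution. The character of a tensor product is the pointwise product (chi_3 * chi_3)(C) = chi_3(C) * chi_3(C):
  {0}: (1)*(1), {1}: (exp(3*I*pi/4))*(exp(3*I*pi/4)), {2}: (-I)*(-I), {3}: (exp(I*pi/4))*(exp(I*pi/4)), {4}: (-1)*(-1), {5}: (exp(-I*pi/4))*(exp(-I*pi/4)), {6}: (I)*(I), {7}: (exp(-3*I*pi/4))*(exp(-3*I*pi/4))
so (chi_3 * chi_3) takes values
  {0} -> 1, {1} -> -I, {2} -> -1, {3} -> I, {4} -> 1, {5} -> -I, {6} -> -1, {7} -> I.
Now take the inner product of this character with each irreducible chi from the table, <chi_3*chi_3, chi> = (1/8) sum_C |C| (chi_3*chi_3)(C) conj(chi(C)):
  <chi_3*chi_3, chi_0> = (1/8)[1*(1)*conj(1) + 1*(-I)*conj(1) + 1*(-1)*conj(1) + 1*(I)*conj(1) + 1*(1)*conj(1) + 1*(-I)*conj(1) + 1*(-1)*conj(1) + 1*(I)*conj(1)]
      = (1/8)[(1) + (-I) + (-1) + (I) + (1) + (-I) + (-1) + (I)] = 0/8 = 0
  <chi_3*chi_3, chi_1> = (1/8)[1*(1)*conj(1) + 1*(-I)*conj(exp(I*pi/4)) + 1*(-1)*conj(I) + 1*(I)*conj(exp(3*I*pi/4)) + 1*(1)*conj(-1) + 1*(-I)*conj(exp(-3*I*pi/4)) + 1*(-1)*conj(-I) + 1*(I)*conj(exp(-I*pi/4))]
      = (1/8)[(1) + (-exp(I*pi/4)) + (I) + (exp(-I*pi/4)) + (-1) + (-exp(-3*I*pi/4)) + (-I) + (exp(3*I*pi/4))] = 0/8 = 0
  <chi_3*chi_3, chi_2> = (1/8)[1*(1)*conj(1) + 1*(-I)*conj(I) + 1*(-1)*conj(-1) + 1*(I)*conj(-I) + 1*(1)*conj(1) + 1*(-I)*conj(I) + 1*(-1)*conj(-1) + 1*(I)*conj(-I)]
      = (1/8)[(1) + (-1) + (1) + (-1) + (1) + (-1) + (1) + (-1)] = 0/8 = 0
  <chi_3*chi_3, chi_3> = (1/8)[1*(1)*conj(1) + 1*(-I)*conj(exp(3*I*pi/4)) + 1*(-1)*conj(-I) + 1*(I)*conj(exp(I*pi/4)) + 1*(1)*conj(-1) + 1*(-I)*conj(exp(-I*pi/4)) + 1*(-1)*conj(I) + 1*(I)*conj(exp(-3*I*pi/4))]
      = (1/8)[(1) + (-exp(-I*pi/4)) + (-I) + (exp(I*pi/4)) + (-1) + (-exp(3*I*pi/4)) + (I) + (exp(-3*I*pi/4))] = 0/8 = 0
  <chi_3*chi_3, chi_4> = (1/8)[1*(1)*conj(1) + 1*(-I)*conj(-1) + 1*(-1)*conj(1) + 1*(I)*conj(-1) + 1*(1)*conj(1) + 1*(-I)*conj(-1) + 1*(-1)*conj(1) + 1*(I)*conj(-1)]
      = (1/8)[(1) + (I) + (-1) + (-I) + (1) + (I) + (-1) + (-I)] = 0/8 = 0
  <chi_3*chi_3, chi_5> = (1/8)[1*(1)*conj(1) + 1*(-I)*conj(exp(-3*I*pi/4)) + 1*(-1)*conj(I) + 1*(I)*conj(exp(-I*pi/4)) + 1*(1)*conj(-1) + 1*(-I)*conj(exp(I*pi/4)) + 1*(-1)*conj(-I) + 1*(I)*conj(exp(3*I*pi/4))]
      = (1/8)[(1) + (-exp(-3*I*pi/4)) + (I) + (exp(3*I*pi/4)) + (-1) + (-exp(I*pi/4)) + (-I) + (exp(-I*pi/4))] = 0/8 = 0
  <chi_3*chi_3, chi_6> = (1/8)[1*(1)*conj(1) + 1*(-I)*conj(-I) + 1*(-1)*conj(-1) + 1*(I)*conj(I) + 1*(1)*conj(1) + 1*(-I)*conj(-I) + 1*(-1)*conj(-1) + 1*(I)*conj(I)]
      = (1/8)[(1) + (1) + (1) + (1) + (1) + (1) + (1) + (1)] = 8/8 = 1
  <chi_3*chi_3, chi_7> = (1/8)[1*(1)*conj(1) + 1*(-I)*conj(exp(-I*pi/4)) + 1*(-1)*conj(-I) + 1*(I)*conj(exp(-3*I*pi/4)) + 1*(1)*conj(-1) + 1*(-I)*conj(exp(3*I*pi/4)) + 1*(-1)*conj(I) + 1*(I)*conj(exp(I*pi/4))]
      = (1/8)[(1) + (-exp(3*I*pi/4)) + (-I) + (exp(-3*I*pi/4)) + (-1) + (-exp(-I*pi/4)) + (I) + (exp(I*pi/4))] = 0/8 = 0
(Exp terms are combined using exp(i*s)*conj(exp(i*t)) = exp(i*(s-t)), and sums of them are collapsed using the identity that for every m > 1 the m distinct m-th roots of unity sum to 0, e.g. 1 + exp(2*I*pi/3) + exp(-2*I*pi/3) = 0.)
Hence the multiplicities are chi_6: 1. Dimension check: dim(chi_3)*dim(chi_3) = 1*1 = 1 and sum (mult * dim) = 1*1 = 1.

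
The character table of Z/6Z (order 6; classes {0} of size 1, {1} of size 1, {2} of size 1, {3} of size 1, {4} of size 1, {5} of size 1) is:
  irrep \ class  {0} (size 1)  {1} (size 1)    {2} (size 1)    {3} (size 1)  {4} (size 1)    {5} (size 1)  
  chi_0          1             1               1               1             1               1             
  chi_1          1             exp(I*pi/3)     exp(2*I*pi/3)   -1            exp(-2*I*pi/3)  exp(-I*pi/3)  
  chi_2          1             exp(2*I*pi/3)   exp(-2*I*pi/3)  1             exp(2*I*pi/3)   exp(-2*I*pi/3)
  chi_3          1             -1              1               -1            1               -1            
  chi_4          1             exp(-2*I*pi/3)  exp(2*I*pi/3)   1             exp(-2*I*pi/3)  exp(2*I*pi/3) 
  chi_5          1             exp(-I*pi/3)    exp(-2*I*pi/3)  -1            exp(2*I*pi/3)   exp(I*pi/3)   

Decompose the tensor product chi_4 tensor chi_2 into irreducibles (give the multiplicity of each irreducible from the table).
chi_4 tensor chi_2 = chi_0 (all other irreducibles have multiplicity 0).

Why: The character of a tensor product is the pointwise product (chi_4 * chi_2)(C) = chi_4(C) * chi_2(C):
  {0}: (1)*(1), {1}: (exp(-2*I*pi/3))*(exp(2*I*pi/3)), {2}: (exp(2*I*pi/3))*(exp(-2*I*pi/3)), {3}: (1)*(1), {4}: (exp(-2*I*pi/3))*(exp(2*I*pi/3)), {5}: (exp(2*I*pi/3))*(exp(-2*I*pi/3))
so (chi_4 * chi_2) takes values
  {0} -> 1, {1} -> 1, {2} -> 1, {3} -> 1, {4} -> 1, {5} -> 1.
Now take the inner product of this character with each irreducible chi from the table, <chi_4*chi_2, chi> = (1/6) sum_C |C| (chi_4*chi_2)(C) conj(chi(C)):
  <chi_4*chi_2, chi_0> = (1/6)[1*(1)*conj(1) + 1*(1)*conj(1) + 1*(1)*conj(1) + 1*(1)*conj(1) + 1*(1)*conj(1) + 1*(1)*conj(1)]
      = (1/6)[(1) + (1) + (1) + (1) + (1) + (1)] = 6/6 = 1
  <chi_4*chi_2, chi_1> = (1/6)[1*(1)*conj(1) + 1*(1)*conj(exp(I*pi/3)) + 1*(1)*conj(exp(2*I*pi/3)) + 1*(1)*conj(-1) + 1*(1)*conj(exp(-2*I*pi/3)) + 1*(1)*conj(exp(-I*pi/3))]
      = (1/6)[(1) + (exp(-I*pi/3)) + (exp(-2*I*pi/3)) + (-1) + (exp(2*I*pi/3)) + (exp(I*pi/3))] = 0/6 = 0
  <chi_4*chi_2, chi_2> = (1/6)[1*(1)*conj(1) + 1*(1)*conj(exp(2*I*pi/3)) + 1*(1)*conj(exp(-2*I*pi/3)) + 1*(1)*conj(1) + 1*(1)*conj(exp(2*I*pi/3)) + 1*(1)*conj(exp(-2*I*pi/3))]
      = (1/6)[(1) + (exp(-2*I*pi/3)) + (exp(2*I*pi/3)) + (1) + (exp(-2*I*pi/3)) + (exp(2*I*pi/3))] = 0/6 = 0
  <chi_4*chi_2, chi_3> = (1/6)[1*(1)*conj(1) + 1*(1)*conj(-1) + 1*(1)*conj(1) + 1*(1)*conj(-1) + 1*(1)*conj(1) + 1*(1)*conj(-1)]
      = (1/6)[(1) + (-1) + (1) + (-1) + (1) + (-1)] = 0/6 = 0
  <chi_4*chi_2, chi_4> = (1/6)[1*(1)*conj(1) + 1*(1)*conj(exp(-2*I*pi/3)) + 1*(1)*conj(exp(2*I*pi/3)) + 1*(1)*conj(1) + 1*(1)*conj(exp(-2*I*pi/3)) + 1*(1)*conj(exp(2*I*pi/3))]
      = (1/6)[(1) + (exp(2*I*pi/3)) + (exp(-2*I*pi/3)) + (1) + (exp(2*I*pi/3)) + (exp(-2*I*pi/3))] = 0/6 = 0
  <chi_4*chi_2, chi_5> = (1/6)[1*(1)*conj(1) + 1*(1)*conj(exp(-I*pi/3)) + 1*(1)*conj(exp(-2*I*pi/3)) + 1*(1)*conj(-1) + 1*(1)*conj(exp(2*I*pi/3)) + 1*(1)*conj(exp(I*pi/3))]
      = (1/6)[(1) + (exp(I*pi/3)) + (exp(2*I*pi/3)) + (-1) + (exp(-2*I*pi/3)) + (exp(-I*pi/3))] = 0/6 = 0
(Exp terms are combined using exp(i*s)*conj(exp(i*t)) = exp(i*(s-t)), and sums of them are collapsed using the identity that for every m > 1 the m distinct m-th roots of unity sum to 0, e.g. 1 + exp(2*I*pi/3) + exp(-2*I*pi/3) = 0.)
Hence the multiplicities are chi_0: 1. Dimension check: dim(chi_4)*dim(chi_2) = 1*1 = 1 and sum (mult * dim) = 1*1 = 1.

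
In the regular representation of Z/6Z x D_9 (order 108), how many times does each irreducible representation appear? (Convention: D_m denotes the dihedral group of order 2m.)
Each irreducible V_i of dimension d_i appears with multiplicity d_i, i.e. rho_reg = (direct sum over all irreducibles V_i) d_i V_i. The irreducible dimensions for Z/6Z x D_9 are 1, 1, 1, 1, 1, 1, 1, 1, 1, 1, 1, 1, 2, 2, 2, 2, 2, 2, 2, 2, 2, 2, 2, 2, 2, 2, 2, 2, 2, 2, 2, 2, 2, 2, 2, 2: 12 irreducibles of dimension 1, each with multiplicity 1; 24 irreducibles of dimension 2, each with multiplicity 2. Total dimension 12*1*1 + 24*2*2 = 108 = |G|.

Explanation: General theorem: in the regular representation of a finite group G, each irreducible appears with multiplicity equal to its dimension. Check: dim(rho_reg) = sum d_i^2 = 1 + 1 + 1 + 1 + 1 + 1 + 1 + 1 + 1 + 1 + 1 + 1 + 4 + 4 + 4 + 4 + 4 + 4 + 4 + 4 + 4 + 4 + 4 + 4 + 4 + 4 + 4 + 4 + 4 + 4 + 4 + 4 + 4 + 4 + 4 + 4 = 108 = |G|.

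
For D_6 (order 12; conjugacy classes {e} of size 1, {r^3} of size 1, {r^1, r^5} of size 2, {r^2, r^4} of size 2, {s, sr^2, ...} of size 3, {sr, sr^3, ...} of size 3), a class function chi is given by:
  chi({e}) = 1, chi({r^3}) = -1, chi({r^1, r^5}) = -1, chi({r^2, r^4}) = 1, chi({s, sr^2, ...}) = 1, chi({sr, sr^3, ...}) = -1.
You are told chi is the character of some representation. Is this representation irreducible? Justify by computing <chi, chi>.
Irreducible: <chi, chi> = 1.

Argument: <chi, chi> = (1/|G|) sum_C |C| * |chi(C)|^2 = (1/12)[1*|1|^2 + 1*|-1|^2 + 2*|-1|^2 + 2*|1|^2 + 3*|1|^2 + 3*|-1|^2]
  = (1/12)[(1) + (1) + (2) + (2) + (3) + (3)] = 12/12 = 1.
A character is irreducible iff <chi, chi> = 1, so this representation is irreducible.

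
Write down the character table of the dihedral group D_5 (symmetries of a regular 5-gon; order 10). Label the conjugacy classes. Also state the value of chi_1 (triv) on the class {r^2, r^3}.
Conjugacy classes: {e} of size 1, {r^1, r^4} of size 2, {r^2, r^3} of size 2, {s, sr, ..., sr^4} of size 5.
Character table:
  irrep \ class              {e} (size 1)  {r^1, r^4} (size 2)  {r^2, r^3} (size 2)  {s, sr, ..., sr^4} (size 5)
  chi_1 (triv)               1             1                    1                    1                          
  chi_2 (sign: r->1, s->-1)  1             1                    1                    -1                         
  chi_3 (2d, j=1)            2             -1/2 + sqrt(5)/2     -sqrt(5)/2 - 1/2     0                          
  chi_4 (2d, j=2)            2             -sqrt(5)/2 - 1/2     -1/2 + sqrt(5)/2     0                          

Spot check: chi_1 (triv) on {r^2, r^3} = 1.

Reasoning: D_5 has order 2*5 = 10 with 4 conjugacy classes, hence 4 irreducibles. Sum of squared dims 1 + 1 + 4 + 4 = 10 = |G|. Linear characters come from the abelianisation; the 2-dimensional irreps have character r^k -> 2*cos(2*pi*j*k/5), reflections -> 0.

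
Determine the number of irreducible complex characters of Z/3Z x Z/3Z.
9

Solution. The number of irreducible complex representations of a finite group equals its number of conjugacy classes. Z/3Z x Z/3Z is abelian of order 9, so every element is its own conjugacy class: 9 classes, so Z/3Z x Z/3Z (order 9) has exactly 9 irreducible complex representations.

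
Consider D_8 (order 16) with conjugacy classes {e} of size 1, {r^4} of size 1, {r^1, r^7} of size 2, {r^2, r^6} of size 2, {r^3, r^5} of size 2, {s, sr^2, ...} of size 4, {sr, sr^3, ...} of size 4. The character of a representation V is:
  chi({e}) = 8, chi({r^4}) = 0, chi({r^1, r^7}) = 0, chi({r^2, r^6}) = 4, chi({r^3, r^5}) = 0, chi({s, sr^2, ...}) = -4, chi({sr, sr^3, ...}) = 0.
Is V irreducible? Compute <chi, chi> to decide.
Not irreducible (reducible): <chi, chi> = 10 > 1.

Argument: <chi, chi> = (1/|G|) sum_C |C| * |chi(C)|^2 = (1/16)[1*|8|^2 + 1*|0|^2 + 2*|0|^2 + 2*|4|^2 + 2*|0|^2 + 4*|-4|^2 + 4*|0|^2]
  = (1/16)[(64) + (0) + (0) + (32) + (0) + (64) + (0)] = 160/16 = 10.
A character is irreducible iff <chi, chi> = 1, so this representation is reducible.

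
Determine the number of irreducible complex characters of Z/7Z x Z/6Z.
42

The number of irreducible complex representations of a finite group equals its number of conjugacy classes. Z/7Z x Z/6Z is abelian of order 42, so every element is its own conjugacy class: 42 classes, so Z/7Z x Z/6Z (order 42) has exactly 42 irreducible complex representations.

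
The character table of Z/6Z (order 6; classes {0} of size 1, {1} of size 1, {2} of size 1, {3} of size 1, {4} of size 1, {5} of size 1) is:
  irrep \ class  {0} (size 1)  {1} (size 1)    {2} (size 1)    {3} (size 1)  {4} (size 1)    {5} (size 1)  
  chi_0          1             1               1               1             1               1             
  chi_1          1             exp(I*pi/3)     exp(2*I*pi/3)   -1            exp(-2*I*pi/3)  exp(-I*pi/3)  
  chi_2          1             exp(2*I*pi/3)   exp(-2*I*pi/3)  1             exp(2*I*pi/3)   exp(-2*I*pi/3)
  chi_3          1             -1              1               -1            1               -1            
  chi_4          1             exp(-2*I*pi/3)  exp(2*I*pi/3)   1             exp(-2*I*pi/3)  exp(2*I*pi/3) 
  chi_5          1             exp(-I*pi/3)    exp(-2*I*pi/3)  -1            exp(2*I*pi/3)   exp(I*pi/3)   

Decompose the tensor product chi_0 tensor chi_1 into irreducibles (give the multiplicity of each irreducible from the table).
chi_0 tensor chi_1 = chi_1 (all other irreducibles have multiplicity 0).

Justification: The character of a tensor product is the pointwise product (chi_0 * chi_1)(C) = chi_0(C) * chi_1(C):
  {0}: (1)*(1), {1}: (1)*(exp(I*pi/3)), {2}: (1)*(exp(2*I*pi/3)), {3}: (1)*(-1), {4}: (1)*(exp(-2*I*pi/3)), {5}: (1)*(exp(-I*pi/3))
so (chi_0 * chi_1) takes values
  {0} -> 1, {1} -> exp(I*pi/3), {2} -> exp(2*I*pi/3), {3} -> -1, {4} -> exp(-2*I*pi/3), {5} -> exp(-I*pi/3).
Now take the inner product of this character with each irreducible chi from the table, <chi_0*chi_1, chi> = (1/6) sum_C |C| (chi_0*chi_1)(C) conj(chi(C)):
  <chi_0*chi_1, chi_0> = (1/6)[1*(1)*conj(1) + 1*(exp(I*pi/3))*conj(1) + 1*(exp(2*I*pi/3))*conj(1) + 1*(-1)*conj(1) + 1*(exp(-2*I*pi/3))*conj(1) + 1*(exp(-I*pi/3))*conj(1)]
      = (1/6)[(1) + (exp(I*pi/3)) + (exp(2*I*pi/3)) + (-1) + (exp(-2*I*pi/3)) + (exp(-I*pi/3))] = 0/6 = 0
  <chi_0*chi_1, chi_1> = (1/6)[1*(1)*conj(1) + 1*(exp(I*pi/3))*conj(exp(I*pi/3)) + 1*(exp(2*I*pi/3))*conj(exp(2*I*pi/3)) + 1*(-1)*conj(-1) + 1*(exp(-2*I*pi/3))*conj(exp(-2*I*pi/3)) + 1*(exp(-I*pi/3))*conj(exp(-I*pi/3))]
      = (1/6)[(1) + (1) + (1) + (1) + (1) + (1)] = 6/6 = 1
  <chi_0*chi_1, chi_2> = (1/6)[1*(1)*conj(1) + 1*(exp(I*pi/3))*conj(exp(2*I*pi/3)) + 1*(exp(2*I*pi/3))*conj(exp(-2*I*pi/3)) + 1*(-1)*conj(1) + 1*(exp(-2*I*pi/3))*conj(exp(2*I*pi/3)) + 1*(exp(-I*pi/3))*conj(exp(-2*I*pi/3))]
      = (1/6)[(1) + (exp(-I*pi/3)) + (exp(-2*I*pi/3)) + (-1) + (exp(2*I*pi/3)) + (exp(I*pi/3))] = 0/6 = 0
  <chi_0*chi_1, chi_3> = (1/6)[1*(1)*conj(1) + 1*(exp(I*pi/3))*conj(-1) + 1*(exp(2*I*pi/3))*conj(1) + 1*(-1)*conj(-1) + 1*(exp(-2*I*pi/3))*conj(1) + 1*(exp(-I*pi/3))*conj(-1)]
      = (1/6)[(1) + (-exp(I*pi/3)) + (exp(2*I*pi/3)) + (1) + (exp(-2*I*pi/3)) + (-exp(-I*pi/3))] = 0/6 = 0
  <chi_0*chi_1, chi_4> = (1/6)[1*(1)*conj(1) + 1*(exp(I*pi/3))*conj(exp(-2*I*pi/3)) + 1*(exp(2*I*pi/3))*conj(exp(2*I*pi/3)) + 1*(-1)*conj(1) + 1*(exp(-2*I*pi/3))*conj(exp(-2*I*pi/3)) + 1*(exp(-I*pi/3))*conj(exp(2*I*pi/3))]
      = (1/6)[(1) + (-1) + (1) + (-1) + (1) + (-1)] = 0/6 = 0
  <chi_0*chi_1, chi_5> = (1/6)[1*(1)*conj(1) + 1*(exp(I*pi/3))*conj(exp(-I*pi/3)) + 1*(exp(2*I*pi/3))*conj(exp(-2*I*pi/3)) + 1*(-1)*conj(-1) + 1*(exp(-2*I*pi/3))*conj(exp(2*I*pi/3)) + 1*(exp(-I*pi/3))*conj(exp(I*pi/3))]
      = (1/6)[(1) + (exp(2*I*pi/3)) + (exp(-2*I*pi/3)) + (1) + (exp(2*I*pi/3)) + (exp(-2*I*pi/3))] = 0/6 = 0
(Exp terms are combined using exp(i*s)*conj(exp(i*t)) = exp(i*(s-t)), and sums of them are collapsed using the identity that for every m > 1 the m distinct m-th roots of unity sum to 0, e.g. 1 + exp(2*I*pi/3) + exp(-2*I*pi/3) = 0.)
Hence the multiplicities are chi_1: 1. Dimension check: dim(chi_0)*dim(chi_1) = 1*1 = 1 and sum (mult * dim) = 1*1 = 1.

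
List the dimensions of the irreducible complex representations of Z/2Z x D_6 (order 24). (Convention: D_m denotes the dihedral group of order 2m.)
Dimensions: 1, 1, 1, 1, 1, 1, 1, 1, 2, 2, 2, 2

Argument: There are 12 irreducibles (= number of conjugacy classes). Their dimensions d_i satisfy sum d_i^2 = |G| = 24: 1 + 1 + 1 + 1 + 1 + 1 + 1 + 1 + 4 + 4 + 4 + 4 = 24. (For the product with Z/2Z: each of the 2 1-dim characters of Z/2Z tensors with each irrep of D_6, giving 2 copies of each D_6-dimension.)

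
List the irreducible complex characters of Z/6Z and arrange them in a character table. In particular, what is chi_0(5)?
Character table of Z/6Z (irreps indexed chi_0,...,chi_5 with chi_k(m) = zeta_6^(k*m), zeta_6 = exp(2*pi*i/6)):
  irrep \ class  {0} (size 1)  {1} (size 1)    {2} (size 1)    {3} (size 1)  {4} (size 1)    {5} (size 1)  
  chi_0          1             1               1               1             1               1             
  chi_1          1             exp(I*pi/3)     exp(2*I*pi/3)   -1            exp(-2*I*pi/3)  exp(-I*pi/3)  
  chi_2          1             exp(2*I*pi/3)   exp(-2*I*pi/3)  1             exp(2*I*pi/3)   exp(-2*I*pi/3)
  chi_3          1             -1              1               -1            1               -1            
  chi_4          1             exp(-2*I*pi/3)  exp(2*I*pi/3)   1             exp(-2*I*pi/3)  exp(2*I*pi/3) 
  chi_5          1             exp(-I*pi/3)    exp(-2*I*pi/3)  -1            exp(2*I*pi/3)   exp(I*pi/3)   

Spot check: chi_0(5) = zeta_6^(0*5) = zeta_6^0 = 1.

Solution. Z/6Z is abelian, so all 6 irreducible complex representations are 1-dimensional. They are given by chi_k(m) = zeta_6^(k*m) for k = 0,...,5. Row orthogonality: sum_m chi_k(m) conj(chi_l(m)) = 6 * [k = l].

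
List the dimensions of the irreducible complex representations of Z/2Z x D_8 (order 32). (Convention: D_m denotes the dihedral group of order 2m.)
Dimensions: 1, 1, 1, 1, 1, 1, 1, 1, 2, 2, 2, 2, 2, 2

Derivation: There are 14 irreducibles (= number of conjugacy classes). Their dimensions d_i satisfy sum d_i^2 = |G| = 32: 1 + 1 + 1 + 1 + 1 + 1 + 1 + 1 + 4 + 4 + 4 + 4 + 4 + 4 = 32. (For the product with Z/2Z: each of the 2 1-dim characters of Z/2Z tensors with each irrep of D_8, giving 2 copies of each D_8-dimension.)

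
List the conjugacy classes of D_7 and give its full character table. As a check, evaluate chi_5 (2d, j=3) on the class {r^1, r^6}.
Conjugacy classes: {e} of size 1, {r^1, r^6} of size 2, {r^2, r^5} of size 2, {r^3, r^4} of size 2, {s, sr, ..., sr^6} of size 7.
Character table:
  irrep \ class              {e} (size 1)  {r^1, r^6} (size 2)  {r^2, r^5} (size 2)  {r^3, r^4} (size 2)  {s, sr, ..., sr^6} (size 7)
  chi_1 (triv)               1             1                    1                    1                    1                          
  chi_2 (sign: r->1, s->-1)  1             1                    1                    1                    -1                         
  chi_3 (2d, j=1)            2             2*cos(2*pi/7)        -2*cos(3*pi/7)       -2*cos(pi/7)         0                          
  chi_4 (2d, j=2)            2             -2*cos(3*pi/7)       -2*cos(pi/7)         2*cos(2*pi/7)        0                          
  chi_5 (2d, j=3)            2             -2*cos(pi/7)         2*cos(2*pi/7)        -2*cos(3*pi/7)       0                          

Spot check: chi_5 (2d, j=3) on {r^1, r^6} = -2*cos(pi/7).

Why: D_7 has order 2*7 = 14 with 5 conjugacy classes, hence 5 irreducibles. Sum of squared dims 1 + 1 + 4 + 4 + 4 = 14 = |G|. Linear characters come from the abelianisation; the 2-dimensional irreps have character r^k -> 2*cos(2*pi*j*k/7), reflections -> 0.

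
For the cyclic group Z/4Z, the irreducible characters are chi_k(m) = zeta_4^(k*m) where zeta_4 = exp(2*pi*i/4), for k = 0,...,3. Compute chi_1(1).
chi_1(1) = zeta_4^1 = I

Justification: chi_1(1) = zeta_4^(1*1) = zeta_4^1. Since zeta_4^4 = 1, this equals zeta_4^1 = exp(2*pi*i*1/4) = I.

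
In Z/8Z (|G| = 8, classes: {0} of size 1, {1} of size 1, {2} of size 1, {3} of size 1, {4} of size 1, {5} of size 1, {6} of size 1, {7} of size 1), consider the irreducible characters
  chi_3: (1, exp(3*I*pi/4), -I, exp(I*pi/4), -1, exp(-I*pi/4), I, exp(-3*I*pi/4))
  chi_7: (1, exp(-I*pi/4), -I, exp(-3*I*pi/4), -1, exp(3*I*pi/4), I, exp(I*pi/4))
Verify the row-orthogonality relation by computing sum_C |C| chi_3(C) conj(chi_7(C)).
Sum = 0; so <chi_3, chi_7> = 0 (distinct irreducibles are orthogonal).

Why: Compute term by term over conjugacy classes (|C| * chi_3(C) * conj(chi_7(C))):
  1*(1)*conj(1) + 1*(exp(3*I*pi/4))*conj(exp(-I*pi/4)) + 1*(-I)*conj(-I) + 1*(exp(I*pi/4))*conj(exp(-3*I*pi/4)) + 1*(-1)*conj(-1) + 1*(exp(-I*pi/4))*conj(exp(3*I*pi/4)) + 1*(I)*conj(I) + 1*(exp(-3*I*pi/4))*conj(exp(I*pi/4))
  = (1) + (-1) + (1) + (-1) + (1) + (-1) + (1) + (-1)
  = 0.
(Exp terms are combined using exp(i*s)*conj(exp(i*t)) = exp(i*(s-t)), and sums of them are collapsed using the identity that for every m > 1 the m distinct m-th roots of unity sum to 0, e.g. 1 + exp(2*I*pi/3) + exp(-2*I*pi/3) = 0.)
Dividing by |G| = 8 gives 0/8 = 0, matching the row-orthogonality relation <chi_3, chi_7> = [chi_3 = chi_7].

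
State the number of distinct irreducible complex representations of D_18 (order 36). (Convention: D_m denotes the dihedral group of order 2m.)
12

Argument: The number of irreducible complex representations of a finite group equals its number of conjugacy classes. D_18 has 12 conjugacy classes (n/2 + 3 for n even), so D_18 (order 36) has exactly 12 irreducible complex representations.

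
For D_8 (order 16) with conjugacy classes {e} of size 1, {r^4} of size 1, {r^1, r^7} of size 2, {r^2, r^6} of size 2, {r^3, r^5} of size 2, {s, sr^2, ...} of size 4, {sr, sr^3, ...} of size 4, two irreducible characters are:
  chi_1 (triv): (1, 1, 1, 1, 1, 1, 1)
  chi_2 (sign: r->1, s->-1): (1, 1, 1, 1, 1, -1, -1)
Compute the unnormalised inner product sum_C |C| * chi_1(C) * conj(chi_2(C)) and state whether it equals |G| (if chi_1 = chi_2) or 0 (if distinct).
Sum = 0; so <chi_1, chi_2> = 0 (distinct irreducibles are orthogonal).

Proof sketch: Compute term by term over conjugacy classes (|C| * chi_1(C) * conj(chi_2(C))):
  1*(1)*conj(1) + 1*(1)*conj(1) + 2*(1)*conj(1) + 2*(1)*conj(1) + 2*(1)*conj(1) + 4*(1)*conj(-1) + 4*(1)*conj(-1)
  = (1) + (1) + (2) + (2) + (2) + (-4) + (-4)
  = 0.
Dividing by |G| = 16 gives 0/16 = 0, matching the row-orthogonality relation <chi_1, chi_2> = [chi_1 = chi_2].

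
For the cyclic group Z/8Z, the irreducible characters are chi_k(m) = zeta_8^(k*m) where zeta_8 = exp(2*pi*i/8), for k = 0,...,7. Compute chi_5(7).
chi_5(7) = zeta_8^35 = exp(3*I*pi/4)

Explanation: chi_5(7) = zeta_8^(5*7) = zeta_8^35. Since zeta_8^8 = 1, this equals zeta_8^3 = exp(2*pi*i*3/8) = exp(3*I*pi/4).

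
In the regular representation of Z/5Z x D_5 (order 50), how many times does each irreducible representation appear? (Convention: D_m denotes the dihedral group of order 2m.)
Each irreducible V_i of dimension d_i appears with multiplicity d_i, i.e. rho_reg = (direct sum over all irreducibles V_i) d_i V_i. The irreducible dimensions for Z/5Z x D_5 are 1, 1, 1, 1, 1, 1, 1, 1, 1, 1, 2, 2, 2, 2, 2, 2, 2, 2, 2, 2: 10 irreducibles of dimension 1, each with multiplicity 1; 10 irreducibles of dimension 2, each with multiplicity 2. Total dimension 10*1*1 + 10*2*2 = 50 = |G|.

Proof sketch: General theorem: in the regular representation of a finite group G, each irreducible appears with multiplicity equal to its dimension. Check: dim(rho_reg) = sum d_i^2 = 1 + 1 + 1 + 1 + 1 + 1 + 1 + 1 + 1 + 1 + 4 + 4 + 4 + 4 + 4 + 4 + 4 + 4 + 4 + 4 = 50 = |G|.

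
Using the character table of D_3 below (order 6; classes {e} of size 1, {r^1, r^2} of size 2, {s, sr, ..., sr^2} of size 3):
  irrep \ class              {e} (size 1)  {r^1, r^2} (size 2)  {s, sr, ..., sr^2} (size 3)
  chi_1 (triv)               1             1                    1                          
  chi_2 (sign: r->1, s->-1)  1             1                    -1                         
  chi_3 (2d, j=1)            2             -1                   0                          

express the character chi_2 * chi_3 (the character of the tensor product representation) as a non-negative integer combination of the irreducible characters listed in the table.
chi_2 tensor chi_3 = chi_3 (all other irreducibles have multiplicity 0).

Reasoning: The character of a tensor product is the pointwise product (chi_2 * chi_3)(C) = chi_2(C) * chi_3(C):
  {e}: (1)*(2), {r^1, r^2}: (1)*(-1), {s, sr, ..., sr^2}: (-1)*(0)
so (chi_2 * chi_3) takes values
  {e} -> 2, {r^1, r^2} -> -1, {s, sr, ..., sr^2} -> 0.
Now take the inner product of this character with each irreducible chi from the table, <chi_2*chi_3, chi> = (1/6) sum_C |C| (chi_2*chi_3)(C) conj(chi(C)):
  <chi_2*chi_3, chi_1> = (1/6)[1*(2)*conj(1) + 2*(-1)*conj(1) + 3*(0)*conj(1)]
      = (1/6)[(2) + (-2) + (0)] = 0/6 = 0
  <chi_2*chi_3, chi_2> = (1/6)[1*(2)*conj(1) + 2*(-1)*conj(1) + 3*(0)*conj(-1)]
      = (1/6)[(2) + (-2) + (0)] = 0/6 = 0
  <chi_2*chi_3, chi_3> = (1/6)[1*(2)*conj(2) + 2*(-1)*conj(-1) + 3*(0)*conj(0)]
      = (1/6)[(4) + (2) + (0)] = 6/6 = 1
Hence the multiplicities are chi_3: 1. Dimension check: dim(chi_2)*dim(chi_3) = 1*2 = 2 and sum (mult * dim) = 1*2 = 2.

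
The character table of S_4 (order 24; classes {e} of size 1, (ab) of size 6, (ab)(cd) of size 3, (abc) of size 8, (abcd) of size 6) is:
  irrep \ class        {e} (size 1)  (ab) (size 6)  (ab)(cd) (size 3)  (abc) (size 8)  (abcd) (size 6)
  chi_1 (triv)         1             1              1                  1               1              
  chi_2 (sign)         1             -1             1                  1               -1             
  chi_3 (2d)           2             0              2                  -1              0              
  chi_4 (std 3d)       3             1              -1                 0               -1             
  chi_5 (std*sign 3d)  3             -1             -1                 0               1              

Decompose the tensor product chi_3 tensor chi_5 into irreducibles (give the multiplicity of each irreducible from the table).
chi_3 tensor chi_5 = chi_4 + chi_5 (all other irreducibles have multiplicity 0).

Reasoning: The character of a tensor product is the pointwise product (chi_3 * chi_5)(C) = chi_3(C) * chi_5(C):
  {e}: (2)*(3), (ab): (0)*(-1), (ab)(cd): (2)*(-1), (abc): (-1)*(0), (abcd): (0)*(1)
so (chi_3 * chi_5) takes values
  {e} -> 6, (ab) -> 0, (ab)(cd) -> -2, (abc) -> 0, (abcd) -> 0.
Now take the inner product of this character with each irreducible chi from the table, <chi_3*chi_5, chi> = (1/24) sum_C |C| (chi_3*chi_5)(C) conj(chi(C)):
  <chi_3*chi_5, chi_1> = (1/24)[1*(6)*conj(1) + 6*(0)*conj(1) + 3*(-2)*conj(1) + 8*(0)*conj(1) + 6*(0)*conj(1)]
      = (1/24)[(6) + (0) + (-6) + (0) + (0)] = 0/24 = 0
  <chi_3*chi_5, chi_2> = (1/24)[1*(6)*conj(1) + 6*(0)*conj(-1) + 3*(-2)*conj(1) + 8*(0)*conj(1) + 6*(0)*conj(-1)]
      = (1/24)[(6) + (0) + (-6) + (0) + (0)] = 0/24 = 0
  <chi_3*chi_5, chi_3> = (1/24)[1*(6)*conj(2) + 6*(0)*conj(0) + 3*(-2)*conj(2) + 8*(0)*conj(-1) + 6*(0)*conj(0)]
      = (1/24)[(12) + (0) + (-12) + (0) + (0)] = 0/24 = 0
  <chi_3*chi_5, chi_4> = (1/24)[1*(6)*conj(3) + 6*(0)*conj(1) + 3*(-2)*conj(-1) + 8*(0)*conj(0) + 6*(0)*conj(-1)]
      = (1/24)[(18) + (0) + (6) + (0) + (0)] = 24/24 = 1
  <chi_3*chi_5, chi_5> = (1/24)[1*(6)*conj(3) + 6*(0)*conj(-1) + 3*(-2)*conj(-1) + 8*(0)*conj(0) + 6*(0)*conj(1)]
      = (1/24)[(18) + (0) + (6) + (0) + (0)] = 24/24 = 1
Hence the multiplicities are chi_4: 1, chi_5: 1. Dimension check: dim(chi_3)*dim(chi_5) = 2*3 = 6 and sum (mult * dim) = 1*3 + 1*3 = 6.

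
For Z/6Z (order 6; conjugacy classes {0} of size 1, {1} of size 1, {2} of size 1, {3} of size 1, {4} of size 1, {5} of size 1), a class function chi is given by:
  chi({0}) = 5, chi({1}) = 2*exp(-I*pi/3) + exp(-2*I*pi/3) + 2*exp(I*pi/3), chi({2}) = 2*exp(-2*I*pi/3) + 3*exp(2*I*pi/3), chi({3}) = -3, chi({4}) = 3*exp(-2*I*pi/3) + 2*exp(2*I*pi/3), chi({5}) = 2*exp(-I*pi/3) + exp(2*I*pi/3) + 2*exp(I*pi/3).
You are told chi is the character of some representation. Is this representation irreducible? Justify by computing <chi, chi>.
Not irreducible (reducible): <chi, chi> = 9 > 1.

Justification: <chi, chi> = (1/|G|) sum_C |C| * |chi(C)|^2 = (1/6)[1*|5|^2 + 1*|2*exp(-I*pi/3) + exp(-2*I*pi/3) + 2*exp(I*pi/3)|^2 + 1*|2*exp(-2*I*pi/3) + 3*exp(2*I*pi/3)|^2 + 1*|-3|^2 + 1*|3*exp(-2*I*pi/3) + 2*exp(2*I*pi/3)|^2 + 1*|2*exp(-I*pi/3) + exp(2*I*pi/3) + 2*exp(I*pi/3)|^2]
  = (1/6)[(25) + (3) + (7) + (9) + (7) + (3)] = 54/6 = 9.
(Exp terms are combined using exp(i*s)*conj(exp(i*t)) = exp(i*(s-t)), and sums of them are collapsed using the identity that for every m > 1 the m distinct m-th roots of unity sum to 0, e.g. 1 + exp(2*I*pi/3) + exp(-2*I*pi/3) = 0.)
A character is irreducible iff <chi, chi> = 1, so this representation is reducible.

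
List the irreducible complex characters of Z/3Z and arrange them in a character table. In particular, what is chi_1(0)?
Character table of Z/3Z (irreps indexed chi_0,...,chi_2 with chi_k(m) = zeta_3^(k*m), zeta_3 = exp(2*pi*i/3)):
  irrep \ class  {0} (size 1)  {1} (size 1)    {2} (size 1)  
  chi_0          1             1               1             
  chi_1          1             exp(2*I*pi/3)   exp(-2*I*pi/3)
  chi_2          1             exp(-2*I*pi/3)  exp(2*I*pi/3) 

Spot check: chi_1(0) = zeta_3^(1*0) = zeta_3^0 = 1.

Z/3Z is abelian, so all 3 irreducible complex representations are 1-dimensional. They are given by chi_k(m) = zeta_3^(k*m) for k = 0,...,2. Row orthogonality: sum_m chi_k(m) conj(chi_l(m)) = 3 * [k = l].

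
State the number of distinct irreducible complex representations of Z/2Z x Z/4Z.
8

Justification: The number of irreducible complex representations of a finite group equals its number of conjugacy classes. Z/2Z x Z/4Z is abelian of order 8, so every element is its own conjugacy class: 8 classes, so Z/2Z x Z/4Z (order 8) has exactly 8 irreducible complex representations.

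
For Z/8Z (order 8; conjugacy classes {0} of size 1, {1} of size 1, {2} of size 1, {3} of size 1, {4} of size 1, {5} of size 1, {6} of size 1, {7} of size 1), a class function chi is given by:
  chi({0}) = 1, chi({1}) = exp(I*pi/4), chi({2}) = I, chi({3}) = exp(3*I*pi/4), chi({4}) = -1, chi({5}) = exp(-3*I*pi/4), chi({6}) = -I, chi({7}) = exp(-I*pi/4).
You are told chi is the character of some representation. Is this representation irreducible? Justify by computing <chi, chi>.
Irreducible: <chi, chi> = 1.

Details: <chi, chi> = (1/|G|) sum_C |C| * |chi(C)|^2 = (1/8)[1*|1|^2 + 1*|exp(I*pi/4)|^2 + 1*|I|^2 + 1*|exp(3*I*pi/4)|^2 + 1*|-1|^2 + 1*|exp(-3*I*pi/4)|^2 + 1*|-I|^2 + 1*|exp(-I*pi/4)|^2]
  = (1/8)[(1) + (1) + (1) + (1) + (1) + (1) + (1) + (1)] = 8/8 = 1.
(Exp terms are combined using exp(i*s)*conj(exp(i*t)) = exp(i*(s-t)), and sums of them are collapsed using the identity that for every m > 1 the m distinct m-th roots of unity sum to 0, e.g. 1 + exp(2*I*pi/3) + exp(-2*I*pi/3) = 0.)
A character is irreducible iff <chi, chi> = 1, so this representation is irreducible.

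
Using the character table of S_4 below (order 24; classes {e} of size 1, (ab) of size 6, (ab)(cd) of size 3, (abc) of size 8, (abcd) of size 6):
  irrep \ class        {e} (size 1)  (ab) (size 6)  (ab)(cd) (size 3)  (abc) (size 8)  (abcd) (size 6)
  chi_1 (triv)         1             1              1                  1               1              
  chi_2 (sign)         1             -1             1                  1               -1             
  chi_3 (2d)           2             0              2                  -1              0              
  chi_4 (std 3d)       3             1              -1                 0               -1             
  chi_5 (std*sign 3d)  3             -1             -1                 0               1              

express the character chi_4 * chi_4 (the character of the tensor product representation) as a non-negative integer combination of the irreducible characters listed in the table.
chi_4 tensor chi_4 = chi_1 + chi_3 + chi_4 + chi_5 (all other irreducibles have multiplicity 0).

Argument: The character of a tensor product is the pointwise product (chi_4 * chi_4)(C) = chi_4(C) * chi_4(C):
  {e}: (3)*(3), (ab): (1)*(1), (ab)(cd): (-1)*(-1), (abc): (0)*(0), (abcd): (-1)*(-1)
so (chi_4 * chi_4) takes values
  {e} -> 9, (ab) -> 1, (ab)(cd) -> 1, (abc) -> 0, (abcd) -> 1.
Now take the inner product of this character with each irreducible chi from the table, <chi_4*chi_4, chi> = (1/24) sum_C |C| (chi_4*chi_4)(C) conj(chi(C)):
  <chi_4*chi_4, chi_1> = (1/24)[1*(9)*conj(1) + 6*(1)*conj(1) + 3*(1)*conj(1) + 8*(0)*conj(1) + 6*(1)*conj(1)]
      = (1/24)[(9) + (6) + (3) + (0) + (6)] = 24/24 = 1
  <chi_4*chi_4, chi_2> = (1/24)[1*(9)*conj(1) + 6*(1)*conj(-1) + 3*(1)*conj(1) + 8*(0)*conj(1) + 6*(1)*conj(-1)]
      = (1/24)[(9) + (-6) + (3) + (0) + (-6)] = 0/24 = 0
  <chi_4*chi_4, chi_3> = (1/24)[1*(9)*conj(2) + 6*(1)*conj(0) + 3*(1)*conj(2) + 8*(0)*conj(-1) + 6*(1)*conj(0)]
      = (1/24)[(18) + (0) + (6) + (0) + (0)] = 24/24 = 1
  <chi_4*chi_4, chi_4> = (1/24)[1*(9)*conj(3) + 6*(1)*conj(1) + 3*(1)*conj(-1) + 8*(0)*conj(0) + 6*(1)*conj(-1)]
      = (1/24)[(27) + (6) + (-3) + (0) + (-6)] = 24/24 = 1
  <chi_4*chi_4, chi_5> = (1/24)[1*(9)*conj(3) + 6*(1)*conj(-1) + 3*(1)*conj(-1) + 8*(0)*conj(0) + 6*(1)*conj(1)]
      = (1/24)[(27) + (-6) + (-3) + (0) + (6)] = 24/24 = 1
Hence the multiplicities are chi_1: 1, chi_3: 1, chi_4: 1, chi_5: 1. Dimension check: dim(chi_4)*dim(chi_4) = 3*3 = 9 and sum (mult * dim) = 1*1 + 1*2 + 1*3 + 1*3 = 9.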